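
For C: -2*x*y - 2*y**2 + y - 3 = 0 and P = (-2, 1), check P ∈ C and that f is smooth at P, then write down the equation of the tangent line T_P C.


Tangent line at P: -2*x + y - 5 = 0.

Step 1: f(-2, 1) = 0, so P lies on C.
Step 2: partial derivatives
  f_x(x, y) = -2*y, f_y(x, y) = -2*x - 4*y + 1.
  f_x(P) = -2, f_y(P) = 1 (gradient nonzero, so P is smooth).
Step 3: tangent line at P: -2·(x − -2) + 1·(y − 1) = 0.
Expanding: -2*x + y - 5 = 0.


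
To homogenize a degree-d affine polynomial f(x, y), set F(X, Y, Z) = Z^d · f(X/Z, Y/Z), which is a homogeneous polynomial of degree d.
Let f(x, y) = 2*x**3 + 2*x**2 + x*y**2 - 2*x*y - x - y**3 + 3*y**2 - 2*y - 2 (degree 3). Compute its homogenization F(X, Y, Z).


F(X, Y, Z) = 2*X**3 + 2*X**2*Z + X*Y**2 - 2*X*Y*Z - X*Z**2 - Y**3 + 3*Y**2*Z - 2*Y*Z**2 - 2*Z**3

deg(f) = 3.
Substitute x = X/Z, y = Y/Z into f, then multiply by Z^3.
  monomial 2·x^3·y^0 ↦ 2·X^3·Y^0·Z^0.
  monomial 2·x^2·y^0 ↦ 2·X^2·Y^0·Z^1.
  monomial 1·x^1·y^2 ↦ 1·X^1·Y^2·Z^0.
  monomial -2·x^1·y^1 ↦ -2·X^1·Y^1·Z^1.
  monomial -1·x^1·y^0 ↦ -1·X^1·Y^0·Z^2.
  monomial -1·x^0·y^3 ↦ -1·X^0·Y^3·Z^0.
  monomial 3·x^0·y^2 ↦ 3·X^0·Y^2·Z^1.
  monomial -2·x^0·y^1 ↦ -2·X^0·Y^1·Z^2.
  monomial -2·x^0·y^0 ↦ -2·X^0·Y^0·Z^3.
Collecting: F(X, Y, Z) = 2*X**3 + 2*X**2*Z + X*Y**2 - 2*X*Y*Z - X*Z**2 - Y**3 + 3*Y**2*Z - 2*Y*Z**2 - 2*Z**3.


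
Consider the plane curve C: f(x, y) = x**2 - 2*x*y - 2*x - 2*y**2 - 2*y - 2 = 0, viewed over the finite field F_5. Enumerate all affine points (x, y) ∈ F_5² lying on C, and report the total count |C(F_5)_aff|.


Affine F_5-points: {(2, 1)}; count = 1.

For each of the 25 pairs (x, y) ∈ F_5², evaluate f(x, y) mod 5. Record the zeros.
  x = 0: [0↦3, 1↦4, 2↦1, 3↦4, 4↦3]  zeros at y ∈ ∅
  x = 1: [0↦2, 1↦1, 2↦1, 3↦2, 4↦4]  zeros at y ∈ ∅
  x = 2: [0↦3, 1↦0, 2↦3, 3↦2, 4↦2]  zeros at y ∈ {1}
  x = 3: [0↦1, 1↦1, 2↦2, 3↦4, 4↦2]  zeros at y ∈ ∅
  x = 4: [0↦1, 1↦4, 2↦3, 3↦3, 4↦4]  zeros at y ∈ ∅
Collecting zeros: affine points = {(2, 1)}.
Total count |C(F_5)_aff| = 1.


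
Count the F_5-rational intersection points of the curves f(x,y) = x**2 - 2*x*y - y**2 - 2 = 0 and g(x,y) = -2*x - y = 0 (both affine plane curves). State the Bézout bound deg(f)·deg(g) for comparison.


Common zeros: ∅; count = 0; Bézout bound = 2.

deg(f) = 2, deg(g) = 1, so Bézout bound = 2.
Scan x ∈ F_5. For each x, list the y ∈ F_5 with f(x, y) ≡ 0 and those with g(x, y) ≡ 0 (mod 5); the common zeros in that column are the intersection.
  x = 0: f ≡ 0 at y ∈ ∅; g ≡ 0 at y ∈ {0}; common: ∅.
  x = 1: f ≡ 0 at y ∈ {4}; g ≡ 0 at y ∈ {3}; common: ∅.
  x = 2: f ≡ 0 at y ∈ {2, 4}; g ≡ 0 at y ∈ {1}; common: ∅.
  x = 3: f ≡ 0 at y ∈ {1, 3}; g ≡ 0 at y ∈ {4}; common: ∅.
  x = 4: f ≡ 0 at y ∈ {1}; g ≡ 0 at y ∈ {2}; common: ∅.
Collecting: common zeros = ∅, so the count is 0.
Comparison with the Bézout bound: 0 ≤ 2 = deg(f)·deg(g), as expected for curves with no common component (the affine F_5-count falls short of the bound because intersections may lie at infinity, over extension fields, or carry multiplicity).


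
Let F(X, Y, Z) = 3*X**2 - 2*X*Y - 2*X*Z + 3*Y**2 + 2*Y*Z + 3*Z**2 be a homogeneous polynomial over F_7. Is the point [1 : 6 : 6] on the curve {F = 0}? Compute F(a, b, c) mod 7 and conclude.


F(1,6,6) ≡ 1 (mod 7); P is NOT on the curve.

Evaluate F(1, 6, 6) term-by-term (mod 7).
  3*X**2 ↦ 3·1·1·1 = 3
  -2*X*Y ↦ -2·1·6·1 = -12
  -2*X*Z ↦ -2·1·1·6 = -12
  3*Y**2 ↦ 3·1·36·1 = 108
  2*Y*Z ↦ 2·1·6·6 = 72
  3*Z**2 ↦ 3·1·1·36 = 108
Sum: F(1, 6, 6) = (3) + (-12) + (-12) + (108) + (72) + (108) = 267.
Reducing mod 7: 267 ≡ 1 (mod 7).
Since F(a, b, c) ≡ 1 ≠ 0 (mod 7), P does NOT lie on the curve.


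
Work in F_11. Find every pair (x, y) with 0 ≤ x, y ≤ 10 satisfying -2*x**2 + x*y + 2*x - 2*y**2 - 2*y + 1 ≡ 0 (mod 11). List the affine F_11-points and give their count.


Affine F_11-points: {(0, 2), (0, 8), (1, 6), (1, 10), (2, 2), (2, 9), (3, 0), (3, 6), (5, 8), (5, 10), (9, 0), (9, 9)}; count = 12.

For each of the 121 pairs (x, y) ∈ F_11², evaluate f(x, y) mod 11. Record the zeros.
  x = 0: [0↦1, 1↦8, 2↦0, 3↦10, 4↦5, 5↦7, 6↦5, 7↦10, 8↦0, 9↦8, 10↦1]  zeros at y ∈ {2, 8}
  x = 1: [0↦1, 1↦9, 2↦2, 3↦2, 4↦9, 5↦1, 6↦0, 7↦6, 8↦8, 9↦6, 10↦0]  zeros at y ∈ {6, 10}
  x = 2: [0↦8, 1↦6, 2↦0, 3↦1, 4↦9, 5↦2, 6↦2, 7↦9, 8↦1, 9↦0, 10↦6]  zeros at y ∈ {2, 9}
  x = 3: [0↦0, 1↦10, 2↦5, 3↦7, 4↦5, 5↦10, 6↦0, 7↦8, 8↦1, 9↦1, 10↦8]  zeros at y ∈ {0, 6}
  x = 4: [0↦10, 1↦10, 2↦6, 3↦9, 4↦8, 5↦3, 6↦5, 7↦3, 8↦8, 9↦9, 10↦6]  zeros at y ∈ ∅
  x = 5: [0↦5, 1↦6, 2↦3, 3↦7, 4↦7, 5↦3, 6↦6, 7↦5, 8↦0, 9↦2, 10↦0]  zeros at y ∈ {8, 10}
  x = 6: [0↦7, 1↦9, 2↦7, 3↦1, 4↦2, 5↦10, 6↦3, 7↦3, 8↦10, 9↦2, 10↦1]  zeros at y ∈ ∅
  x = 7: [0↦5, 1↦8, 2↦7, 3↦2, 4↦4, 5↦2, 6↦7, 7↦8, 8↦5, 9↦9, 10↦9]  zeros at y ∈ ∅
  x = 8: [0↦10, 1↦3, 2↦3, 3↦10, 4↦2, 5↦1, 6↦7, 7↦9, 8↦7, 9↦1, 10↦2]  zeros at y ∈ ∅
  x = 9: [0↦0, 1↦5, 2↦6, 3↦3, 4↦7, 5↦7, 6↦3, 7↦6, 8↦5, 9↦0, 10↦2]  zeros at y ∈ {0, 9}
  x = 10: [0↦8, 1↦3, 2↦5, 3↦3, 4↦8, 5↦9, 6↦6, 7↦10, 8↦10, 9↦6, 10↦9]  zeros at y ∈ ∅
Collecting zeros: affine points = {(0, 2), (0, 8), (1, 6), (1, 10), (2, 2), (2, 9), (3, 0), (3, 6), (5, 8), (5, 10), (9, 0), (9, 9)}.
Total count |C(F_11)_aff| = 12.


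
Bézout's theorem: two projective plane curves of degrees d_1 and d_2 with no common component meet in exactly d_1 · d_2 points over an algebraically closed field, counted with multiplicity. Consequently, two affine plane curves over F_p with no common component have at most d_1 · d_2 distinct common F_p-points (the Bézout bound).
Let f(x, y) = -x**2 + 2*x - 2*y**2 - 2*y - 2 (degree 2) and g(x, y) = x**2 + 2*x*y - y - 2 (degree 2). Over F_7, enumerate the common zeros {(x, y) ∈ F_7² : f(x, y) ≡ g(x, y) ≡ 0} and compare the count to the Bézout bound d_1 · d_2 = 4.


Common zeros: {(2, 4), (4, 1), (4, 5)}; count = 3; Bézout bound = 4.

deg(f) = 2, deg(g) = 2, so Bézout bound = 4.
Scan x ∈ F_7. For each x, list the y ∈ F_7 with f(x, y) ≡ 0 and those with g(x, y) ≡ 0 (mod 7); the common zeros in that column are the intersection.
  x = 0: f ≡ 0 at y ∈ {2, 4}; g ≡ 0 at y ∈ {5}; common: ∅.
  x = 1: f ≡ 0 at y ∈ ∅; g ≡ 0 at y ∈ {1}; common: ∅.
  x = 2: f ≡ 0 at y ∈ {2, 4}; g ≡ 0 at y ∈ {4}; common: {4}.
  x = 3: f ≡ 0 at y ∈ ∅; g ≡ 0 at y ∈ {0}; common: ∅.
  x = 4: f ≡ 0 at y ∈ {1, 5}; g ≡ 0 at y ∈ {0, 1, 2, 3, 4, 5, 6}; common: {1, 5}.
  x = 5: f ≡ 0 at y ∈ {1, 5}; g ≡ 0 at y ∈ {6}; common: ∅.
  x = 6: f ≡ 0 at y ∈ ∅; g ≡ 0 at y ∈ {2}; common: ∅.
Collecting: common zeros = {(2, 4), (4, 1), (4, 5)}, so the count is 3.
Comparison with the Bézout bound: 3 ≤ 4 = deg(f)·deg(g), as expected for curves with no common component (the affine F_7-count falls short of the bound because intersections may lie at infinity, over extension fields, or carry multiplicity).


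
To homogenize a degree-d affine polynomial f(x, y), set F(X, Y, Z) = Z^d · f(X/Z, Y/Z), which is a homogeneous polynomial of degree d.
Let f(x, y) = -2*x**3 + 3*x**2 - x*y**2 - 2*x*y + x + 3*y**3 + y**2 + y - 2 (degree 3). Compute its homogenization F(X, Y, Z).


F(X, Y, Z) = -2*X**3 + 3*X**2*Z - X*Y**2 - 2*X*Y*Z + X*Z**2 + 3*Y**3 + Y**2*Z + Y*Z**2 - 2*Z**3

deg(f) = 3.
Substitute x = X/Z, y = Y/Z into f, then multiply by Z^3.
  monomial -2·x^3·y^0 ↦ -2·X^3·Y^0·Z^0.
  monomial 3·x^2·y^0 ↦ 3·X^2·Y^0·Z^1.
  monomial -1·x^1·y^2 ↦ -1·X^1·Y^2·Z^0.
  monomial -2·x^1·y^1 ↦ -2·X^1·Y^1·Z^1.
  monomial 1·x^1·y^0 ↦ 1·X^1·Y^0·Z^2.
  monomial 3·x^0·y^3 ↦ 3·X^0·Y^3·Z^0.
  monomial 1·x^0·y^2 ↦ 1·X^0·Y^2·Z^1.
  monomial 1·x^0·y^1 ↦ 1·X^0·Y^1·Z^2.
  monomial -2·x^0·y^0 ↦ -2·X^0·Y^0·Z^3.
Collecting: F(X, Y, Z) = -2*X**3 + 3*X**2*Z - X*Y**2 - 2*X*Y*Z + X*Z**2 + 3*Y**3 + Y**2*Z + Y*Z**2 - 2*Z**3.


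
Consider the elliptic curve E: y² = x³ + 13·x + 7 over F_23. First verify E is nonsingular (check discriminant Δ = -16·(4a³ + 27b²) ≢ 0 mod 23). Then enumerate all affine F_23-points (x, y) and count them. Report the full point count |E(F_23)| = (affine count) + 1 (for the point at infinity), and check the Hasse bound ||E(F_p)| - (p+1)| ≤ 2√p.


Affine points = {(2, 8), (2, 15), (3, 2), (3, 21), (4, 10), (4, 13), (5, 6), (5, 17), (6, 5), (6, 18), (7, 2), (7, 21), (8, 5), (8, 18), (9, 5), (9, 18), (11, 3), (11, 20), (13, 2), (13, 21), (14, 9), (14, 14), (15, 9), (15, 14), (17, 9), (17, 14), (18, 1), (18, 22), (19, 11), (19, 12), (22, 4), (22, 19)}; affine count = 32; |E(F_23)| = 33.

Discriminant check: Δ ∝ 4a³ + 27b² = 4·13³ + 27·7² = 4·2197 + 27·49 ≡ 14 (mod 23). Nonzero ⇒ E is nonsingular.
For each x ∈ F_23, compute rhs = x³ + 13·x + 7 mod 23, then count y ∈ F_23 with y² ≡ rhs.
  x = 0: rhs = 7, matching y values: none (0 points).
  x = 1: rhs = 21, matching y values: none (0 points).
  x = 2: rhs = 18, matching y values: 8, 15 (2 points).
  x = 3: rhs = 4, matching y values: 2, 21 (2 points).
  x = 4: rhs = 8, matching y values: 10, 13 (2 points).
  x = 5: rhs = 13, matching y values: 6, 17 (2 points).
  x = 6: rhs = 2, matching y values: 5, 18 (2 points).
  x = 7: rhs = 4, matching y values: 2, 21 (2 points).
  x = 8: rhs = 2, matching y values: 5, 18 (2 points).
  x = 9: rhs = 2, matching y values: 5, 18 (2 points).
  x = 10: rhs = 10, matching y values: none (0 points).
  x = 11: rhs = 9, matching y values: 3, 20 (2 points).
  x = 12: rhs = 5, matching y values: none (0 points).
  x = 13: rhs = 4, matching y values: 2, 21 (2 points).
  x = 14: rhs = 12, matching y values: 9, 14 (2 points).
  x = 15: rhs = 12, matching y values: 9, 14 (2 points).
  x = 16: rhs = 10, matching y values: none (0 points).
  x = 17: rhs = 12, matching y values: 9, 14 (2 points).
  x = 18: rhs = 1, matching y values: 1, 22 (2 points).
  x = 19: rhs = 6, matching y values: 11, 12 (2 points).
  x = 20: rhs = 10, matching y values: none (0 points).
  x = 21: rhs = 19, matching y values: none (0 points).
  x = 22: rhs = 16, matching y values: 4, 19 (2 points).
Total affine count: 32.
Full point count |E(F_23)| = 32 + 1 = 33.
Hasse bound: |33 − (23+1)| = |9| = 9 ≤ 2√23 ≈ 9.5917 ✓.


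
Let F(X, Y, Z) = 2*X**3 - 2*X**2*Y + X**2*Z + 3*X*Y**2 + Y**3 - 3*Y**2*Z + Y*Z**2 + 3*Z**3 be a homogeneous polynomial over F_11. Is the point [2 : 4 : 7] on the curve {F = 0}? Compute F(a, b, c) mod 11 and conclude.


F(2,4,7) ≡ 5 (mod 11); P is NOT on the curve.

Evaluate F(2, 4, 7) term-by-term (mod 11).
  2*X**3 ↦ 2·8·1·1 = 16
  -2*X**2*Y ↦ -2·4·4·1 = -32
  X**2*Z ↦ 1·4·1·7 = 28
  3*X*Y**2 ↦ 3·2·16·1 = 96
  Y**3 ↦ 1·1·64·1 = 64
  -3*Y**2*Z ↦ -3·1·16·7 = -336
  Y*Z**2 ↦ 1·1·4·49 = 196
  3*Z**3 ↦ 3·1·1·343 = 1029
Sum: F(2, 4, 7) = (16) + (-32) + (28) + (96) + (64) + (-336) + (196) + (1029) = 1061.
Reducing mod 11: 1061 ≡ 5 (mod 11).
Since F(a, b, c) ≡ 5 ≠ 0 (mod 11), P does NOT lie on the curve.


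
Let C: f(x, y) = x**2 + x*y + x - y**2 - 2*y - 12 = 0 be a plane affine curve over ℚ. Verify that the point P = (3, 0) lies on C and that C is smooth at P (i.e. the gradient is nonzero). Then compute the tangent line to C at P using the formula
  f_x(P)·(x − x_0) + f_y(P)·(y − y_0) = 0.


Tangent line at P: 7*x + y - 21 = 0.

Step 1: f(3, 0) = 0, so P lies on C.
Step 2: partial derivatives
  f_x(x, y) = 2*x + y + 1, f_y(x, y) = x - 2*y - 2.
  f_x(P) = 7, f_y(P) = 1 (gradient nonzero, so P is smooth).
Step 3: tangent line at P: 7·(x − 3) + 1·(y − 0) = 0.
Expanding: 7*x + y - 21 = 0.


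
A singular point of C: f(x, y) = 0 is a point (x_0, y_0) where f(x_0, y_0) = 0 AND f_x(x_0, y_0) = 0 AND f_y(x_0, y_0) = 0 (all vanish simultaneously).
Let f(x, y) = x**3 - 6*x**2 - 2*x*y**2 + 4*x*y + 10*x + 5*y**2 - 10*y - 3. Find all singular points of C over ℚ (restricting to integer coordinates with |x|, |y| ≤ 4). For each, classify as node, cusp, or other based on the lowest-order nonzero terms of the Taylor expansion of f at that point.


Singular points: {(2, 1)}; classification: cusp.

Compute partial derivatives:
  f_x = 3*x**2 - 12*x - 2*y**2 + 4*y + 10.
  f_y = -4*x*y + 4*x + 10*y - 10.
Scan x_0 ∈ {−4, ..., 4}. For each x_0, f_y(x_0, y) is a polynomial in y; find its integer roots y ∈ {−4, ..., 4}, then test f_x and f at those candidates.
  x = -4: f_y(-4, y) = 26*y - 26; vanishes at y ∈ {1}. (-4, 1): f_x = 108 ≠ 0.
  x = -3: f_y(-3, y) = 22*y - 22; vanishes at y ∈ {1}. (-3, 1): f_x = 75 ≠ 0.
  x = -2: f_y(-2, y) = 18*y - 18; vanishes at y ∈ {1}. (-2, 1): f_x = 48 ≠ 0.
  x = -1: f_y(-1, y) = 14*y - 14; vanishes at y ∈ {1}. (-1, 1): f_x = 27 ≠ 0.
  x = 0: f_y(0, y) = 10*y - 10; vanishes at y ∈ {1}. (0, 1): f_x = 12 ≠ 0.
  x = 1: f_y(1, y) = 6*y - 6; vanishes at y ∈ {1}. (1, 1): f_x = 3 ≠ 0.
  x = 2: f_y(2, y) = 2*y - 2; vanishes at y ∈ {1}. (2, 1): f_x = 0, f = 0 — SINGULAR.
  x = 3: f_y(3, y) = 2 - 2*y; vanishes at y ∈ {1}. (3, 1): f_x = 3 ≠ 0.
  x = 4: f_y(4, y) = 6 - 6*y; vanishes at y ∈ {1}. (4, 1): f_x = 12 ≠ 0.
Only singular point on the grid: (2, 1).
Classify: substitute x = 2 + u, y = 1 + v and expand: f = u**3 - 2*u*v**2 + v**2.
No constant or linear terms (consistent with a singular point). Quadratic part: v**2. Cubic part: u**3 - 2*u*v**2.
The quadratic part v**2 is a perfect square, so there is a single (double) tangent line v = 0, i.e. y = 1. Restricting the cubic part to that line (v = 0) leaves u**3 ≠ 0, so f is not divisible by v and the branch is v² ≈ -u**3 to lowest order — this is a cusp.
Classification: cusp.


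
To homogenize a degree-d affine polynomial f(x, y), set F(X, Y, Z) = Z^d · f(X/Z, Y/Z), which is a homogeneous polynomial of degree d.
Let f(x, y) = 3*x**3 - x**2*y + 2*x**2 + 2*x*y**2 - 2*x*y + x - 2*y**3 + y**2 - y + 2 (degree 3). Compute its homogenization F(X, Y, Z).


F(X, Y, Z) = 3*X**3 - X**2*Y + 2*X**2*Z + 2*X*Y**2 - 2*X*Y*Z + X*Z**2 - 2*Y**3 + Y**2*Z - Y*Z**2 + 2*Z**3

deg(f) = 3.
Substitute x = X/Z, y = Y/Z into f, then multiply by Z^3.
  monomial 3·x^3·y^0 ↦ 3·X^3·Y^0·Z^0.
  monomial -1·x^2·y^1 ↦ -1·X^2·Y^1·Z^0.
  monomial 2·x^2·y^0 ↦ 2·X^2·Y^0·Z^1.
  monomial 2·x^1·y^2 ↦ 2·X^1·Y^2·Z^0.
  monomial -2·x^1·y^1 ↦ -2·X^1·Y^1·Z^1.
  monomial 1·x^1·y^0 ↦ 1·X^1·Y^0·Z^2.
  monomial -2·x^0·y^3 ↦ -2·X^0·Y^3·Z^0.
  monomial 1·x^0·y^2 ↦ 1·X^0·Y^2·Z^1.
  monomial -1·x^0·y^1 ↦ -1·X^0·Y^1·Z^2.
  monomial 2·x^0·y^0 ↦ 2·X^0·Y^0·Z^3.
Collecting: F(X, Y, Z) = 3*X**3 - X**2*Y + 2*X**2*Z + 2*X*Y**2 - 2*X*Y*Z + X*Z**2 - 2*Y**3 + Y**2*Z - Y*Z**2 + 2*Z**3.


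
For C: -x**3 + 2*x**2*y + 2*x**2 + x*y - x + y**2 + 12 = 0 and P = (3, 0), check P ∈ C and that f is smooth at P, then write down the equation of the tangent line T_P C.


Tangent line at P: -16*x + 21*y + 48 = 0.

Step 1: f(3, 0) = 0, so P lies on C.
Step 2: partial derivatives
  f_x(x, y) = -3*x**2 + 4*x*y + 4*x + y - 1, f_y(x, y) = 2*x**2 + x + 2*y.
  f_x(P) = -16, f_y(P) = 21 (gradient nonzero, so P is smooth).
Step 3: tangent line at P: -16·(x − 3) + 21·(y − 0) = 0.
Expanding: -16*x + 21*y + 48 = 0.


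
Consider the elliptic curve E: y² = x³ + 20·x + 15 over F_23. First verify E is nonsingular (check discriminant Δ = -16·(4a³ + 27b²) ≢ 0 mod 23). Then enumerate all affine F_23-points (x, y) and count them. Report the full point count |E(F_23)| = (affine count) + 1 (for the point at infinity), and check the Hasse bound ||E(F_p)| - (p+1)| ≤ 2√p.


Affine points = {(1, 6), (1, 17), (6, 11), (6, 12), (9, 2), (9, 21), (11, 5), (11, 18), (14, 7), (14, 16), (17, 1), (17, 22), (19, 3), (19, 20), (21, 6), (21, 17)}; affine count = 16; |E(F_23)| = 17.

Discriminant check: Δ ∝ 4a³ + 27b² = 4·20³ + 27·15² = 4·8000 + 27·225 ≡ 10 (mod 23). Nonzero ⇒ E is nonsingular.
For each x ∈ F_23, compute rhs = x³ + 20·x + 15 mod 23, then count y ∈ F_23 with y² ≡ rhs.
  x = 0: rhs = 15, matching y values: none (0 points).
  x = 1: rhs = 13, matching y values: 6, 17 (2 points).
  x = 2: rhs = 17, matching y values: none (0 points).
  x = 3: rhs = 10, matching y values: none (0 points).
  x = 4: rhs = 21, matching y values: none (0 points).
  x = 5: rhs = 10, matching y values: none (0 points).
  x = 6: rhs = 6, matching y values: 11, 12 (2 points).
  x = 7: rhs = 15, matching y values: none (0 points).
  x = 8: rhs = 20, matching y values: none (0 points).
  x = 9: rhs = 4, matching y values: 2, 21 (2 points).
  x = 10: rhs = 19, matching y values: none (0 points).
  x = 11: rhs = 2, matching y values: 5, 18 (2 points).
  x = 12: rhs = 5, matching y values: none (0 points).
  x = 13: rhs = 11, matching y values: none (0 points).
  x = 14: rhs = 3, matching y values: 7, 16 (2 points).
  x = 15: rhs = 10, matching y values: none (0 points).
  x = 16: rhs = 15, matching y values: none (0 points).
  x = 17: rhs = 1, matching y values: 1, 22 (2 points).
  x = 18: rhs = 20, matching y values: none (0 points).
  x = 19: rhs = 9, matching y values: 3, 20 (2 points).
  x = 20: rhs = 20, matching y values: none (0 points).
  x = 21: rhs = 13, matching y values: 6, 17 (2 points).
  x = 22: rhs = 17, matching y values: none (0 points).
Total affine count: 16.
Full point count |E(F_23)| = 16 + 1 = 17.
Hasse bound: |17 − (23+1)| = |-7| = 7 ≤ 2√23 ≈ 9.5917 ✓.


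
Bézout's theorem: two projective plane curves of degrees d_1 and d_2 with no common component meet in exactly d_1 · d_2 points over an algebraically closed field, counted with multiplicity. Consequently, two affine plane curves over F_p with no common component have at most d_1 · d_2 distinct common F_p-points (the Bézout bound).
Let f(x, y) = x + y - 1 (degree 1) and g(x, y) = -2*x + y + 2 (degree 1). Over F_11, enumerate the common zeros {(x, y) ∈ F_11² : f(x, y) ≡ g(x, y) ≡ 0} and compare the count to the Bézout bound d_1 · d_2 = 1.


Common zeros: {(1, 0)}; count = 1; Bézout bound = 1.

deg(f) = 1, deg(g) = 1, so Bézout bound = 1.
Scan x ∈ F_11. For each x, list the y ∈ F_11 with f(x, y) ≡ 0 and those with g(x, y) ≡ 0 (mod 11); the common zeros in that column are the intersection.
  x = 0: f ≡ 0 at y ∈ {1}; g ≡ 0 at y ∈ {9}; common: ∅.
  x = 1: f ≡ 0 at y ∈ {0}; g ≡ 0 at y ∈ {0}; common: {0}.
  x = 2: f ≡ 0 at y ∈ {10}; g ≡ 0 at y ∈ {2}; common: ∅.
  x = 3: f ≡ 0 at y ∈ {9}; g ≡ 0 at y ∈ {4}; common: ∅.
  x = 4: f ≡ 0 at y ∈ {8}; g ≡ 0 at y ∈ {6}; common: ∅.
  x = 5: f ≡ 0 at y ∈ {7}; g ≡ 0 at y ∈ {8}; common: ∅.
  x = 6: f ≡ 0 at y ∈ {6}; g ≡ 0 at y ∈ {10}; common: ∅.
  x = 7: f ≡ 0 at y ∈ {5}; g ≡ 0 at y ∈ {1}; common: ∅.
  x = 8: f ≡ 0 at y ∈ {4}; g ≡ 0 at y ∈ {3}; common: ∅.
  x = 9: f ≡ 0 at y ∈ {3}; g ≡ 0 at y ∈ {5}; common: ∅.
  x = 10: f ≡ 0 at y ∈ {2}; g ≡ 0 at y ∈ {7}; common: ∅.
Collecting: common zeros = {(1, 0)}, so the count is 1.
Comparison with the Bézout bound: 1 ≤ 1 = deg(f)·deg(g), as expected for curves with no common component (the bound is attained).


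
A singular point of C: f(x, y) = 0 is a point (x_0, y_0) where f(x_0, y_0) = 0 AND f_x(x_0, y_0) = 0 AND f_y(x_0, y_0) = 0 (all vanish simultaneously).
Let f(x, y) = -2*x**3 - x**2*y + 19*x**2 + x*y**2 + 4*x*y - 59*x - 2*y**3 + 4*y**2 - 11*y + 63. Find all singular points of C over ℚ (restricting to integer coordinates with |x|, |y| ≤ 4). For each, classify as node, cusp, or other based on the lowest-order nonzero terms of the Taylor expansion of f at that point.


Singular points: {(3, 1)}; classification: cusp.

Compute partial derivatives:
  f_x = -6*x**2 - 2*x*y + 38*x + y**2 + 4*y - 59.
  f_y = -x**2 + 2*x*y + 4*x - 6*y**2 + 8*y - 11.
Scan x_0 ∈ {−4, ..., 4}. For each x_0, f_y(x_0, y) is a polynomial in y; find its integer roots y ∈ {−4, ..., 4}, then test f_x and f at those candidates.
  x = -4: f_y(-4, y) = -6*y**2 - 43; no integer root y with |y| ≤ 4.
  x = -3: f_y(-3, y) = -6*y**2 + 2*y - 32; no integer root y with |y| ≤ 4.
  x = -2: f_y(-2, y) = -6*y**2 + 4*y - 23; no integer root y with |y| ≤ 4.
  x = -1: f_y(-1, y) = -6*y**2 + 6*y - 16; no integer root y with |y| ≤ 4.
  x = 0: f_y(0, y) = -6*y**2 + 8*y - 11; no integer root y with |y| ≤ 4.
  x = 1: f_y(1, y) = -6*y**2 + 10*y - 8; no integer root y with |y| ≤ 4.
  x = 2: f_y(2, y) = -6*y**2 + 12*y - 7; no integer root y with |y| ≤ 4.
  x = 3: f_y(3, y) = -6*y**2 + 14*y - 8; vanishes at y ∈ {1}. (3, 1): f_x = 0, f = 0 — SINGULAR.
  x = 4: f_y(4, y) = -6*y**2 + 16*y - 11; no integer root y with |y| ≤ 4.
Only singular point on the grid: (3, 1).
Classify: substitute x = 3 + u, y = 1 + v and expand: f = -2*u**3 - u**2*v + u*v**2 - 2*v**3 + v**2.
No constant or linear terms (consistent with a singular point). Quadratic part: v**2. Cubic part: -2*u**3 - u**2*v + u*v**2 - 2*v**3.
The quadratic part v**2 is a perfect square, so there is a single (double) tangent line v = 0, i.e. y = 1. Restricting the cubic part to that line (v = 0) leaves -2*u**3 ≠ 0, so f is not divisible by v and the branch is v² ≈ 2*u**3 to lowest order — this is a cusp.
Classification: cusp.


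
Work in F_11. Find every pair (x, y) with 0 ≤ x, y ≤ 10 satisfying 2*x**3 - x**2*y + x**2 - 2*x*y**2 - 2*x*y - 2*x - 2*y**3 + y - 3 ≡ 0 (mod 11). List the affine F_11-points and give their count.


Affine F_11-points: {(0, 6), (0, 7), (0, 9), (1, 10), (2, 1), (2, 2), (2, 6), (6, 4), (6, 6), (7, 3), (9, 0), (10, 1), (10, 10)}; count = 13.

For each of the 121 pairs (x, y) ∈ F_11², evaluate f(x, y) mod 11. Record the zeros.
  x = 0: [0↦8, 1↦7, 2↦5, 3↦1, 4↦5, 5↦5, 6↦0, 7↦0, 8↦4, 9↦0, 10↦9]  zeros at y ∈ {6, 7, 9}
  x = 1: [0↦9, 1↦3, 2↦3, 3↦8, 4↦6, 5↦7, 6↦10, 7↦3, 8↦7, 9↦10, 10↦0]  zeros at y ∈ {10}
  x = 2: [0↦2, 1↦0, 2↦0, 3↦1, 4↦2, 5↦2, 6↦0, 7↦6, 8↦8, 9↦5, 10↦7]  zeros at y ∈ {1, 2, 6}
  x = 3: [0↦10, 1↦10, 2↦8, 3↦3, 4↦5, 5↦2, 6↦4, 7↦10, 8↦8, 9↦8, 10↦9]  zeros at y ∈ ∅
  x = 4: [0↦1, 1↦1, 2↦6, 3↦4, 4↦5, 5↦8, 6↦1, 7↦5, 8↦8, 9↦9, 10↦7]  zeros at y ∈ ∅
  x = 5: [0↦9, 1↦7, 2↦6, 3↦5, 4↦3, 5↦10, 6↦3, 7↦3, 8↦9, 9↦9, 10↦2]  zeros at y ∈ ∅
  x = 6: [0↦2, 1↦7, 2↦9, 3↦7, 4↦0, 5↦9, 6↦0, 7↦5, 8↦1, 9↦9, 10↦6]  zeros at y ∈ {4, 6}
  x = 7: [0↦3, 1↦2, 2↦5, 3↦0, 4↦8, 5↦6, 6↦4, 7↦1, 8↦7, 9↦10, 10↦9]  zeros at y ∈ {3}
  x = 8: [0↦2, 1↦4, 2↦6, 3↦7, 4↦6, 5↦2, 6↦5, 7↦3, 8↦6, 9↦2, 10↦1]  zeros at y ∈ ∅
  x = 9: [0↦0, 1↦3, 2↦2, 3↦7, 4↦6, 5↦9, 6↦4, 7↦1, 8↦10, 9↦8, 10↦5]  zeros at y ∈ {0}
  x = 10: [0↦9, 1↦0, 2↦5, 3↦1, 4↦9, 5↦6, 6↦2, 7↦7, 8↦9, 9↦7, 10↦0]  zeros at y ∈ {1, 10}
Collecting zeros: affine points = {(0, 6), (0, 7), (0, 9), (1, 10), (2, 1), (2, 2), (2, 6), (6, 4), (6, 6), (7, 3), (9, 0), (10, 1), (10, 10)}.
Total count |C(F_11)_aff| = 13.


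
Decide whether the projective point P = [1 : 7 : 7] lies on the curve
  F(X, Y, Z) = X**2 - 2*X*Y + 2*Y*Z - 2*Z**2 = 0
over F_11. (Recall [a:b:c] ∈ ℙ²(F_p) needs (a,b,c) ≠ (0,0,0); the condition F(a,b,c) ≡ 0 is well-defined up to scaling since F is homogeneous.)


F(1,7,7) ≡ 9 (mod 11); P is NOT on the curve.

Evaluate F(1, 7, 7) term-by-term (mod 11).
  X**2 ↦ 1·1·1·1 = 1
  -2*X*Y ↦ -2·1·7·1 = -14
  2*Y*Z ↦ 2·1·7·7 = 98
  -2*Z**2 ↦ -2·1·1·49 = -98
Sum: F(1, 7, 7) = (1) + (-14) + (98) + (-98) = -13.
Reducing mod 11: -13 ≡ 9 (mod 11).
Since F(a, b, c) ≡ 9 ≠ 0 (mod 11), P does NOT lie on the curve.


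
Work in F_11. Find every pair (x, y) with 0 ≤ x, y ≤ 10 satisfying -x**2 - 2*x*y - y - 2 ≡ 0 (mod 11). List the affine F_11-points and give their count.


Affine F_11-points: {(0, 9), (1, 10), (2, 1), (3, 0), (4, 9), (6, 3), (7, 1), (8, 0), (9, 2), (10, 3)}; count = 10.

For each of the 121 pairs (x, y) ∈ F_11², evaluate f(x, y) mod 11. Record the zeros.
  x = 0: [0↦9, 1↦8, 2↦7, 3↦6, 4↦5, 5↦4, 6↦3, 7↦2, 8↦1, 9↦0, 10↦10]  zeros at y ∈ {9}
  x = 1: [0↦8, 1↦5, 2↦2, 3↦10, 4↦7, 5↦4, 6↦1, 7↦9, 8↦6, 9↦3, 10↦0]  zeros at y ∈ {10}
  x = 2: [0↦5, 1↦0, 2↦6, 3↦1, 4↦7, 5↦2, 6↦8, 7↦3, 8↦9, 9↦4, 10↦10]  zeros at y ∈ {1}
  x = 3: [0↦0, 1↦4, 2↦8, 3↦1, 4↦5, 5↦9, 6↦2, 7↦6, 8↦10, 9↦3, 10↦7]  zeros at y ∈ {0}
  x = 4: [0↦4, 1↦6, 2↦8, 3↦10, 4↦1, 5↦3, 6↦5, 7↦7, 8↦9, 9↦0, 10↦2]  zeros at y ∈ {9}
  x = 5: [0↦6, 1↦6, 2↦6, 3↦6, 4↦6, 5↦6, 6↦6, 7↦6, 8↦6, 9↦6, 10↦6]  zeros at y ∈ ∅
  x = 6: [0↦6, 1↦4, 2↦2, 3↦0, 4↦9, 5↦7, 6↦5, 7↦3, 8↦1, 9↦10, 10↦8]  zeros at y ∈ {3}
  x = 7: [0↦4, 1↦0, 2↦7, 3↦3, 4↦10, 5↦6, 6↦2, 7↦9, 8↦5, 9↦1, 10↦8]  zeros at y ∈ {1}
  x = 8: [0↦0, 1↦5, 2↦10, 3↦4, 4↦9, 5↦3, 6↦8, 7↦2, 8↦7, 9↦1, 10↦6]  zeros at y ∈ {0}
  x = 9: [0↦5, 1↦8, 2↦0, 3↦3, 4↦6, 5↦9, 6↦1, 7↦4, 8↦7, 9↦10, 10↦2]  zeros at y ∈ {2}
  x = 10: [0↦8, 1↦9, 2↦10, 3↦0, 4↦1, 5↦2, 6↦3, 7↦4, 8↦5, 9↦6, 10↦7]  zeros at y ∈ {3}
Collecting zeros: affine points = {(0, 9), (1, 10), (2, 1), (3, 0), (4, 9), (6, 3), (7, 1), (8, 0), (9, 2), (10, 3)}.
Total count |C(F_11)_aff| = 10.


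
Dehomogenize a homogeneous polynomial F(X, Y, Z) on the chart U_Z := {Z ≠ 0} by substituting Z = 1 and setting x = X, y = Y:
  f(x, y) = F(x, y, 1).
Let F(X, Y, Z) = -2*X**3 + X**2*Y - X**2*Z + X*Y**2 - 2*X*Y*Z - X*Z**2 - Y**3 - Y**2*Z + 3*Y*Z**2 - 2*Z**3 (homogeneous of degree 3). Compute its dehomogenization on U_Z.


f(x, y) = -2*x**3 + x**2*y - x**2 + x*y**2 - 2*x*y - x - y**3 - y**2 + 3*y - 2

On U_Z we set Z = 1. Each monomial c·X^i·Y^j·Z^k in F becomes c·x^i·y^j·1^k = c·x^i·y^j.
Substituting Z = 1: F(X, Y, 1) = -2*x**3 + x**2*y - x**2 + x*y**2 - 2*x*y - x - y**3 - y**2 + 3*y - 2.
Note: deg(f) ≤ deg(F) = 3; strict inequality happens when F is divisible by Z (lost terms).


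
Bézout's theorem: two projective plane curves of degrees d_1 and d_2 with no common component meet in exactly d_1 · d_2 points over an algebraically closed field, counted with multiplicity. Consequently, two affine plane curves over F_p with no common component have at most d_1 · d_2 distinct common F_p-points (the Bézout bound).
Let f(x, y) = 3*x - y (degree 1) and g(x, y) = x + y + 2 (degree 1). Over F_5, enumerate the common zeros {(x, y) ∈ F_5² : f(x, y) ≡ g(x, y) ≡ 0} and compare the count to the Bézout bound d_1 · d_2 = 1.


Common zeros: {(2, 1)}; count = 1; Bézout bound = 1.

deg(f) = 1, deg(g) = 1, so Bézout bound = 1.
Scan x ∈ F_5. For each x, list the y ∈ F_5 with f(x, y) ≡ 0 and those with g(x, y) ≡ 0 (mod 5); the common zeros in that column are the intersection.
  x = 0: f ≡ 0 at y ∈ {0}; g ≡ 0 at y ∈ {3}; common: ∅.
  x = 1: f ≡ 0 at y ∈ {3}; g ≡ 0 at y ∈ {2}; common: ∅.
  x = 2: f ≡ 0 at y ∈ {1}; g ≡ 0 at y ∈ {1}; common: {1}.
  x = 3: f ≡ 0 at y ∈ {4}; g ≡ 0 at y ∈ {0}; common: ∅.
  x = 4: f ≡ 0 at y ∈ {2}; g ≡ 0 at y ∈ {4}; common: ∅.
Collecting: common zeros = {(2, 1)}, so the count is 1.
Comparison with the Bézout bound: 1 ≤ 1 = deg(f)·deg(g), as expected for curves with no common component (the bound is attained).


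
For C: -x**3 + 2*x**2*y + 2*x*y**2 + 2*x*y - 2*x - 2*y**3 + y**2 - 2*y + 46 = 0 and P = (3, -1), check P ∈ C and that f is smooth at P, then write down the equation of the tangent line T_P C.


Tangent line at P: -41*x + 2*y + 125 = 0.

Step 1: f(3, -1) = 0, so P lies on C.
Step 2: partial derivatives
  f_x(x, y) = -3*x**2 + 4*x*y + 2*y**2 + 2*y - 2, f_y(x, y) = 2*x**2 + 4*x*y + 2*x - 6*y**2 + 2*y - 2.
  f_x(P) = -41, f_y(P) = 2 (gradient nonzero, so P is smooth).
Step 3: tangent line at P: -41·(x − 3) + 2·(y − -1) = 0.
Expanding: -41*x + 2*y + 125 = 0.


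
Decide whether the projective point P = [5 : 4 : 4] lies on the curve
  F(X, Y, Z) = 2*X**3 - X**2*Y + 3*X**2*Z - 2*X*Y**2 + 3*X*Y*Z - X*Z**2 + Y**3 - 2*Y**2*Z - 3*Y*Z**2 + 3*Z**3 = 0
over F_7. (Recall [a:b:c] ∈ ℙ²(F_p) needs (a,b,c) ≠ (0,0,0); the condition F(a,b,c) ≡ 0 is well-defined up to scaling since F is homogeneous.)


F(5,4,4) ≡ 1 (mod 7); P is NOT on the curve.

Evaluate F(5, 4, 4) term-by-term (mod 7).
  2*X**3 ↦ 2·125·1·1 = 250
  -X**2*Y ↦ -1·25·4·1 = -100
  3*X**2*Z ↦ 3·25·1·4 = 300
  -2*X*Y**2 ↦ -2·5·16·1 = -160
  3*X*Y*Z ↦ 3·5·4·4 = 240
  -X*Z**2 ↦ -1·5·1·16 = -80
  Y**3 ↦ 1·1·64·1 = 64
  -2*Y**2*Z ↦ -2·1·16·4 = -128
  -3*Y*Z**2 ↦ -3·1·4·16 = -192
  3*Z**3 ↦ 3·1·1·64 = 192
Sum: F(5, 4, 4) = (250) + (-100) + (300) + (-160) + (240) + (-80) + (64) + (-128) + (-192) + (192) = 386.
Reducing mod 7: 386 ≡ 1 (mod 7).
Since F(a, b, c) ≡ 1 ≠ 0 (mod 7), P does NOT lie on the curve.


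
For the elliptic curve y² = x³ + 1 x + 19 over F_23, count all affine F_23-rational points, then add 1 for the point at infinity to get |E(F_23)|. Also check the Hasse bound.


Affine points = {(2, 11), (2, 12), (3, 7), (3, 16), (4, 8), (4, 15), (7, 1), (7, 22), (11, 2), (11, 21), (17, 2), (17, 21), (18, 2), (18, 21), (20, 9), (20, 14), (21, 3), (21, 20)}; affine count = 18; |E(F_23)| = 19.

Discriminant check: Δ ∝ 4a³ + 27b² = 4·1³ + 27·19² = 4·1 + 27·361 ≡ 22 (mod 23). Nonzero ⇒ E is nonsingular.
For each x ∈ F_23, compute rhs = x³ + 1·x + 19 mod 23, then count y ∈ F_23 with y² ≡ rhs.
  x = 0: rhs = 19, matching y values: none (0 points).
  x = 1: rhs = 21, matching y values: none (0 points).
  x = 2: rhs = 6, matching y values: 11, 12 (2 points).
  x = 3: rhs = 3, matching y values: 7, 16 (2 points).
  x = 4: rhs = 18, matching y values: 8, 15 (2 points).
  x = 5: rhs = 11, matching y values: none (0 points).
  x = 6: rhs = 11, matching y values: none (0 points).
  x = 7: rhs = 1, matching y values: 1, 22 (2 points).
  x = 8: rhs = 10, matching y values: none (0 points).
  x = 9: rhs = 21, matching y values: none (0 points).
  x = 10: rhs = 17, matching y values: none (0 points).
  x = 11: rhs = 4, matching y values: 2, 21 (2 points).
  x = 12: rhs = 11, matching y values: none (0 points).
  x = 13: rhs = 21, matching y values: none (0 points).
  x = 14: rhs = 17, matching y values: none (0 points).
  x = 15: rhs = 5, matching y values: none (0 points).
  x = 16: rhs = 14, matching y values: none (0 points).
  x = 17: rhs = 4, matching y values: 2, 21 (2 points).
  x = 18: rhs = 4, matching y values: 2, 21 (2 points).
  x = 19: rhs = 20, matching y values: none (0 points).
  x = 20: rhs = 12, matching y values: 9, 14 (2 points).
  x = 21: rhs = 9, matching y values: 3, 20 (2 points).
  x = 22: rhs = 17, matching y values: none (0 points).
Total affine count: 18.
Full point count |E(F_23)| = 18 + 1 = 19.
Hasse bound: |19 − (23+1)| = |-5| = 5 ≤ 2√23 ≈ 9.5917 ✓.


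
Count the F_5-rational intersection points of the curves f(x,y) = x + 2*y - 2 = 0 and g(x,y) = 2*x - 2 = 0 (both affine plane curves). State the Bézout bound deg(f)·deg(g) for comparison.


Common zeros: {(1, 3)}; count = 1; Bézout bound = 1.

deg(f) = 1, deg(g) = 1, so Bézout bound = 1.
Scan x ∈ F_5. For each x, list the y ∈ F_5 with f(x, y) ≡ 0 and those with g(x, y) ≡ 0 (mod 5); the common zeros in that column are the intersection.
  x = 0: f ≡ 0 at y ∈ {1}; g ≡ 0 at y ∈ ∅; common: ∅.
  x = 1: f ≡ 0 at y ∈ {3}; g ≡ 0 at y ∈ {0, 1, 2, 3, 4}; common: {3}.
  x = 2: f ≡ 0 at y ∈ {0}; g ≡ 0 at y ∈ ∅; common: ∅.
  x = 3: f ≡ 0 at y ∈ {2}; g ≡ 0 at y ∈ ∅; common: ∅.
  x = 4: f ≡ 0 at y ∈ {4}; g ≡ 0 at y ∈ ∅; common: ∅.
Collecting: common zeros = {(1, 3)}, so the count is 1.
Comparison with the Bézout bound: 1 ≤ 1 = deg(f)·deg(g), as expected for curves with no common component (the bound is attained).


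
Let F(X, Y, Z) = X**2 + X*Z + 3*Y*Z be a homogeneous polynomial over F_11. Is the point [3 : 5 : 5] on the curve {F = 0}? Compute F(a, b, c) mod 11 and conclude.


F(3,5,5) ≡ 0 (mod 11); P is on the curve.

Evaluate F(3, 5, 5) term-by-term (mod 11).
  X**2 ↦ 1·9·1·1 = 9
  X*Z ↦ 1·3·1·5 = 15
  3*Y*Z ↦ 3·1·5·5 = 75
Sum: F(3, 5, 5) = (9) + (15) + (75) = 99.
Reducing mod 11: 99 ≡ 0 (mod 11).
Since F(a, b, c) ≡ 0 (mod 11), P lies on the curve.


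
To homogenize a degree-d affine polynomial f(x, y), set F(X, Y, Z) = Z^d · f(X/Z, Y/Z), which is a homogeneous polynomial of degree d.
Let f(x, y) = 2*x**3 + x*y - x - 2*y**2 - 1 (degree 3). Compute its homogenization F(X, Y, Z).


F(X, Y, Z) = 2*X**3 + X*Y*Z - X*Z**2 - 2*Y**2*Z - Z**3

deg(f) = 3.
Substitute x = X/Z, y = Y/Z into f, then multiply by Z^3.
  monomial 2·x^3·y^0 ↦ 2·X^3·Y^0·Z^0.
  monomial 1·x^1·y^1 ↦ 1·X^1·Y^1·Z^1.
  monomial -1·x^1·y^0 ↦ -1·X^1·Y^0·Z^2.
  monomial -2·x^0·y^2 ↦ -2·X^0·Y^2·Z^1.
  monomial -1·x^0·y^0 ↦ -1·X^0·Y^0·Z^3.
Collecting: F(X, Y, Z) = 2*X**3 + X*Y*Z - X*Z**2 - 2*Y**2*Z - Z**3.


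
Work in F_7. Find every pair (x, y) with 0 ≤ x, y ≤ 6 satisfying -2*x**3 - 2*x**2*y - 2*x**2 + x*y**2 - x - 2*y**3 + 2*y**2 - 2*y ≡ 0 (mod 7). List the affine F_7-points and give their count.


Affine F_7-points: {(0, 0), (0, 3), (0, 5), (3, 4), (4, 2), (4, 3), (4, 5), (6, 3)}; count = 8.

For each of the 49 pairs (x, y) ∈ F_7², evaluate f(x, y) mod 7. Record the zeros.
  x = 0: [0↦0, 1↦5, 2↦2, 3↦0, 4↦1, 5↦0, 6↦6]  zeros at y ∈ {0, 3, 5}
  x = 1: [0↦2, 1↦6, 2↦4, 3↦5, 4↦4, 5↦3, 6↦4]  zeros at y ∈ ∅
  x = 2: [0↦2, 1↦1, 2↦3, 3↦3, 4↦3, 5↦5, 6↦4]  zeros at y ∈ ∅
  x = 3: [0↦2, 1↦6, 2↦1, 3↦3, 4↦0, 5↦1, 6↦1]  zeros at y ∈ {4}
  x = 4: [0↦4, 1↦2, 2↦0, 3↦0, 4↦4, 5↦0, 6↦4]  zeros at y ∈ {2, 3, 5}
  x = 5: [0↦3, 1↦5, 2↦2, 3↦3, 4↦3, 5↦4, 6↦1]  zeros at y ∈ ∅
  x = 6: [0↦1, 1↦3, 2↦2, 3↦0, 4↦6, 5↦1, 6↦1]  zeros at y ∈ {3}
Collecting zeros: affine points = {(0, 0), (0, 3), (0, 5), (3, 4), (4, 2), (4, 3), (4, 5), (6, 3)}.
Total count |C(F_7)_aff| = 8.


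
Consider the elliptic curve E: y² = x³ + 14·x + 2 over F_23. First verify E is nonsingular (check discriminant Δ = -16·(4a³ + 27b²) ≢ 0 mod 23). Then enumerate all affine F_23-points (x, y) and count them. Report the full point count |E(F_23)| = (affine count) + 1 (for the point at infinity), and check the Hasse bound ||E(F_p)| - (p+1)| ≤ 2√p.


Affine points = {(0, 5), (0, 18), (3, 5), (3, 18), (5, 6), (5, 17), (6, 7), (6, 16), (7, 11), (7, 12), (9, 11), (9, 12), (12, 9), (12, 14), (13, 9), (13, 14), (17, 1), (17, 22), (20, 5), (20, 18), (21, 9), (21, 14)}; affine count = 22; |E(F_23)| = 23.

Discriminant check: Δ ∝ 4a³ + 27b² = 4·14³ + 27·2² = 4·2744 + 27·4 ≡ 21 (mod 23). Nonzero ⇒ E is nonsingular.
For each x ∈ F_23, compute rhs = x³ + 14·x + 2 mod 23, then count y ∈ F_23 with y² ≡ rhs.
  x = 0: rhs = 2, matching y values: 5, 18 (2 points).
  x = 1: rhs = 17, matching y values: none (0 points).
  x = 2: rhs = 15, matching y values: none (0 points).
  x = 3: rhs = 2, matching y values: 5, 18 (2 points).
  x = 4: rhs = 7, matching y values: none (0 points).
  x = 5: rhs = 13, matching y values: 6, 17 (2 points).
  x = 6: rhs = 3, matching y values: 7, 16 (2 points).
  x = 7: rhs = 6, matching y values: 11, 12 (2 points).
  x = 8: rhs = 5, matching y values: none (0 points).
  x = 9: rhs = 6, matching y values: 11, 12 (2 points).
  x = 10: rhs = 15, matching y values: none (0 points).
  x = 11: rhs = 15, matching y values: none (0 points).
  x = 12: rhs = 12, matching y values: 9, 14 (2 points).
  x = 13: rhs = 12, matching y values: 9, 14 (2 points).
  x = 14: rhs = 21, matching y values: none (0 points).
  x = 15: rhs = 22, matching y values: none (0 points).
  x = 16: rhs = 21, matching y values: none (0 points).
  x = 17: rhs = 1, matching y values: 1, 22 (2 points).
  x = 18: rhs = 14, matching y values: none (0 points).
  x = 19: rhs = 20, matching y values: none (0 points).
  x = 20: rhs = 2, matching y values: 5, 18 (2 points).
  x = 21: rhs = 12, matching y values: 9, 14 (2 points).
  x = 22: rhs = 10, matching y values: none (0 points).
Total affine count: 22.
Full point count |E(F_23)| = 22 + 1 = 23.
Hasse bound: |23 − (23+1)| = |-1| = 1 ≤ 2√23 ≈ 9.5917 ✓.


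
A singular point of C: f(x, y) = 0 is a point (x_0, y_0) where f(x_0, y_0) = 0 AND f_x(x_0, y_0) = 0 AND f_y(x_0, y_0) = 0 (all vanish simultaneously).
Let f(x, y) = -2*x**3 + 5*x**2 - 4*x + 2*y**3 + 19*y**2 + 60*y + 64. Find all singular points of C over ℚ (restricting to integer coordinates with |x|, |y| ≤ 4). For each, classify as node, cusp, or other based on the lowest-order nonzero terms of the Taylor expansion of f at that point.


Singular points: {(1, -3)}; classification: node.

Compute partial derivatives:
  f_x = -6*x**2 + 10*x - 4.
  f_y = 6*y**2 + 38*y + 60.
Scan x_0 ∈ {−4, ..., 4}. For each x_0, f_y(x_0, y) is a polynomial in y; find its integer roots y ∈ {−4, ..., 4}, then test f_x and f at those candidates.
  x = -4: f_y(-4, y) = 6*y**2 + 38*y + 60; vanishes at y ∈ {-3}. (-4, -3): f_x = -140 ≠ 0.
  x = -3: f_y(-3, y) = 6*y**2 + 38*y + 60; vanishes at y ∈ {-3}. (-3, -3): f_x = -88 ≠ 0.
  x = -2: f_y(-2, y) = 6*y**2 + 38*y + 60; vanishes at y ∈ {-3}. (-2, -3): f_x = -48 ≠ 0.
  x = -1: f_y(-1, y) = 6*y**2 + 38*y + 60; vanishes at y ∈ {-3}. (-1, -3): f_x = -20 ≠ 0.
  x = 0: f_y(0, y) = 6*y**2 + 38*y + 60; vanishes at y ∈ {-3}. (0, -3): f_x = -4 ≠ 0.
  x = 1: f_y(1, y) = 6*y**2 + 38*y + 60; vanishes at y ∈ {-3}. (1, -3): f_x = 0, f = 0 — SINGULAR.
  x = 2: f_y(2, y) = 6*y**2 + 38*y + 60; vanishes at y ∈ {-3}. (2, -3): f_x = -8 ≠ 0.
  x = 3: f_y(3, y) = 6*y**2 + 38*y + 60; vanishes at y ∈ {-3}. (3, -3): f_x = -28 ≠ 0.
  x = 4: f_y(4, y) = 6*y**2 + 38*y + 60; vanishes at y ∈ {-3}. (4, -3): f_x = -60 ≠ 0.
Only singular point on the grid: (1, -3).
Classify: substitute x = 1 + u, y = -3 + v and expand: f = -2*u**3 - u**2 + 2*v**3 + v**2.
No constant or linear terms (consistent with a singular point). Quadratic part: -u**2 + v**2. Cubic part: -2*u**3 + 2*v**3.
The quadratic part v**2 - u**2 = (v − u)(v + u) splits into two distinct linear factors, so there are two distinct tangent lines y − -3 = ±(x − 1) — this is a node (ordinary double point).
Classification: node.


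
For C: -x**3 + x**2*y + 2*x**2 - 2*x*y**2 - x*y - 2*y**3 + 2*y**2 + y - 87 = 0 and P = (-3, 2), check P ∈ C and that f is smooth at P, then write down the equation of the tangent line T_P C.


Tangent line at P: -61*x + 21*y - 225 = 0.

Step 1: f(-3, 2) = 0, so P lies on C.
Step 2: partial derivatives
  f_x(x, y) = -3*x**2 + 2*x*y + 4*x - 2*y**2 - y, f_y(x, y) = x**2 - 4*x*y - x - 6*y**2 + 4*y + 1.
  f_x(P) = -61, f_y(P) = 21 (gradient nonzero, so P is smooth).
Step 3: tangent line at P: -61·(x − -3) + 21·(y − 2) = 0.
Expanding: -61*x + 21*y - 225 = 0.


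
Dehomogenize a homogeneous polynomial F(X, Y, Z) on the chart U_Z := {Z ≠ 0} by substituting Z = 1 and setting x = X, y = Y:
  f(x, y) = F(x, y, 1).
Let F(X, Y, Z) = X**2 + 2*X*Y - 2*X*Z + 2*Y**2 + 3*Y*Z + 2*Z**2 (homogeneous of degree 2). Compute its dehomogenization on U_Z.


f(x, y) = x**2 + 2*x*y - 2*x + 2*y**2 + 3*y + 2

On U_Z we set Z = 1. Each monomial c·X^i·Y^j·Z^k in F becomes c·x^i·y^j·1^k = c·x^i·y^j.
Substituting Z = 1: F(X, Y, 1) = x**2 + 2*x*y - 2*x + 2*y**2 + 3*y + 2.
Note: deg(f) ≤ deg(F) = 2; strict inequality happens when F is divisible by Z (lost terms).


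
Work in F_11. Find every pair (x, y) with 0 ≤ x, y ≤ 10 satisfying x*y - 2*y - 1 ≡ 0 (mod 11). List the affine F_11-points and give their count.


Affine F_11-points: {(0, 5), (1, 10), (3, 1), (4, 6), (5, 4), (6, 3), (7, 9), (8, 2), (9, 8), (10, 7)}; count = 10.

For each of the 121 pairs (x, y) ∈ F_11², evaluate f(x, y) mod 11. Record the zeros.
  x = 0: [0↦10, 1↦8, 2↦6, 3↦4, 4↦2, 5↦0, 6↦9, 7↦7, 8↦5, 9↦3, 10↦1]  zeros at y ∈ {5}
  x = 1: [0↦10, 1↦9, 2↦8, 3↦7, 4↦6, 5↦5, 6↦4, 7↦3, 8↦2, 9↦1, 10↦0]  zeros at y ∈ {10}
  x = 2: [0↦10, 1↦10, 2↦10, 3↦10, 4↦10, 5↦10, 6↦10, 7↦10, 8↦10, 9↦10, 10↦10]  zeros at y ∈ ∅
  x = 3: [0↦10, 1↦0, 2↦1, 3↦2, 4↦3, 5↦4, 6↦5, 7↦6, 8↦7, 9↦8, 10↦9]  zeros at y ∈ {1}
  x = 4: [0↦10, 1↦1, 2↦3, 3↦5, 4↦7, 5↦9, 6↦0, 7↦2, 8↦4, 9↦6, 10↦8]  zeros at y ∈ {6}
  x = 5: [0↦10, 1↦2, 2↦5, 3↦8, 4↦0, 5↦3, 6↦6, 7↦9, 8↦1, 9↦4, 10↦7]  zeros at y ∈ {4}
  x = 6: [0↦10, 1↦3, 2↦7, 3↦0, 4↦4, 5↦8, 6↦1, 7↦5, 8↦9, 9↦2, 10↦6]  zeros at y ∈ {3}
  x = 7: [0↦10, 1↦4, 2↦9, 3↦3, 4↦8, 5↦2, 6↦7, 7↦1, 8↦6, 9↦0, 10↦5]  zeros at y ∈ {9}
  x = 8: [0↦10, 1↦5, 2↦0, 3↦6, 4↦1, 5↦7, 6↦2, 7↦8, 8↦3, 9↦9, 10↦4]  zeros at y ∈ {2}
  x = 9: [0↦10, 1↦6, 2↦2, 3↦9, 4↦5, 5↦1, 6↦8, 7↦4, 8↦0, 9↦7, 10↦3]  zeros at y ∈ {8}
  x = 10: [0↦10, 1↦7, 2↦4, 3↦1, 4↦9, 5↦6, 6↦3, 7↦0, 8↦8, 9↦5, 10↦2]  zeros at y ∈ {7}
Collecting zeros: affine points = {(0, 5), (1, 10), (3, 1), (4, 6), (5, 4), (6, 3), (7, 9), (8, 2), (9, 8), (10, 7)}.
Total count |C(F_11)_aff| = 10.
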